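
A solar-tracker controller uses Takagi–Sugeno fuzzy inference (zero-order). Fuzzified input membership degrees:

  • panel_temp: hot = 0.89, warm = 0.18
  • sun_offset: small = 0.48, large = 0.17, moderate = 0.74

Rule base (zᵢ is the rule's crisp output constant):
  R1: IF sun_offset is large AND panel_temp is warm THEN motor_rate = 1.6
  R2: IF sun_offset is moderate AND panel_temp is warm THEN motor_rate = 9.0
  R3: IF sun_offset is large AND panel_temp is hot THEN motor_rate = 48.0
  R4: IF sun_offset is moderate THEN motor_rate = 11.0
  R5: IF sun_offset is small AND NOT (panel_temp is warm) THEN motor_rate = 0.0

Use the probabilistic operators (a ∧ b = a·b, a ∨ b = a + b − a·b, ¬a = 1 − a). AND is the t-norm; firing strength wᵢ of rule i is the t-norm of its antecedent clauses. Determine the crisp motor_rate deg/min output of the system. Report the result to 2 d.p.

11.49

R1 (z=1.6): large=0.17, warm=0.18; AND[a·b] → w = 0.0306
R2 (z=9.0): moderate=0.74, warm=0.18; AND[a·b] → w = 0.1332
R3 (z=48.0): large=0.17, hot=0.89; AND[a·b] → w = 0.1513
R4 (z=11.0): moderate=0.74 → w = 0.7400
R5 (z=0.0): small=0.48, ¬warm=1−0.18=0.82; AND[a·b] → w = 0.3936
Weighted average = (0.0306·1.6 + 0.1332·9.0 + 0.1513·48.0 + 0.7400·11.0 + 0.3936·0.0) / (0.0306 + 0.1332 + 0.1513 + 0.7400 + 0.3936)
  = 16.6502 / 1.4487 = 11.49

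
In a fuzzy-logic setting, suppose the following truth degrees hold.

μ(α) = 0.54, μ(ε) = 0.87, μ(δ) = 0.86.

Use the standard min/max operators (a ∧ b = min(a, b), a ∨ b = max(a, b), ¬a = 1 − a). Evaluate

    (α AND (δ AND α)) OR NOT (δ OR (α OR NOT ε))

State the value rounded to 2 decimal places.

0.54

δ AND α = min(a, b) on (0.86, 0.54) = 0.54
α AND (δ AND α) = min(a, b) on (0.54, 0.54) = 0.54
NOT ε = 1 − 0.87 = 0.13
α OR NOT ε = max(a, b) on (0.54, 0.13) = 0.54
δ OR (α OR NOT ε) = max(a, b) on (0.86, 0.54) = 0.86
NOT (δ OR (α OR NOT ε)) = 1 − 0.86 = 0.14
(α AND (δ AND α)) OR NOT (δ OR (α OR NOT ε)) = max(a, b) on (0.54, 0.14) = 0.54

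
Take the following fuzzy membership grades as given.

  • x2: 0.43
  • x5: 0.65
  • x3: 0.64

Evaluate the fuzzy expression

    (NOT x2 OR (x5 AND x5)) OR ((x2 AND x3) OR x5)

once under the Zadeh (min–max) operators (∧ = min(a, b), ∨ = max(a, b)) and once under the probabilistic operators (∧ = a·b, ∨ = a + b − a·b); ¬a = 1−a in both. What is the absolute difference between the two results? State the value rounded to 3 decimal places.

0.287

Under Zadeh (min–max):
  NOT x2 = 1 − 0.43 = 0.57
  x5 AND x5 = min(a, b) on (0.65, 0.65) = 0.65
  NOT x2 OR (x5 AND x5) = max(a, b) on (0.57, 0.65) = 0.65
  x2 AND x3 = min(a, b) on (0.43, 0.64) = 0.43
  (x2 AND x3) OR x5 = max(a, b) on (0.43, 0.65) = 0.65
  (NOT x2 OR (x5 AND x5)) OR ((x2 AND x3) OR x5) = max(a, b) on (0.65, 0.65) = 0.65
  → value = 0.6500
Under probabilistic:
  NOT x2 = 1 − 0.4300 = 0.5700
  x5 AND x5 = a·b on (0.6500, 0.6500) = 0.4225
  NOT x2 OR (x5 AND x5) = a + b − a·b on (0.5700, 0.4225) = 0.7517
  x2 AND x3 = a·b on (0.4300, 0.6400) = 0.2752
  (x2 AND x3) OR x5 = a + b − a·b on (0.2752, 0.6500) = 0.7463
  (NOT x2 OR (x5 AND x5)) OR ((x2 AND x3) OR x5) = a + b − a·b on (0.7517, 0.7463) = 0.9370
  → value = 0.9370
|0.6500 − 0.9370| = 0.287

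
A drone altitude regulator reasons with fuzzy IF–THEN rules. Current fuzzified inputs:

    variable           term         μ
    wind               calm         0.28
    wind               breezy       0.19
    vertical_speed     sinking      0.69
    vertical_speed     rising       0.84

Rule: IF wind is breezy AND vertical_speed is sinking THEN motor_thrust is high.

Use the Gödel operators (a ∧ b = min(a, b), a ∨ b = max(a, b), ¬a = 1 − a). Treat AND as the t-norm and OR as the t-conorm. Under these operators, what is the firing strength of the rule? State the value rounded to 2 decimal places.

firing strength: breezy=0.19, sinking=0.69; AND[min(a, b)] → w = 0.19

0.19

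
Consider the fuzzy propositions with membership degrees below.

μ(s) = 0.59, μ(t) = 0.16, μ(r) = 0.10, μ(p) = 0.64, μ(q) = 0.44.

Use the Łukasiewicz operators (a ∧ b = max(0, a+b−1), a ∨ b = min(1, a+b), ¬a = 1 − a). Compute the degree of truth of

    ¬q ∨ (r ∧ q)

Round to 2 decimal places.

0.56

¬q = 1 − 0.44 = 0.56
r ∧ q = max(0, a+b−1) on (0.10, 0.44) = 0.00
¬q ∨ (r ∧ q) = min(1, a+b) on (0.56, 0.00) = 0.56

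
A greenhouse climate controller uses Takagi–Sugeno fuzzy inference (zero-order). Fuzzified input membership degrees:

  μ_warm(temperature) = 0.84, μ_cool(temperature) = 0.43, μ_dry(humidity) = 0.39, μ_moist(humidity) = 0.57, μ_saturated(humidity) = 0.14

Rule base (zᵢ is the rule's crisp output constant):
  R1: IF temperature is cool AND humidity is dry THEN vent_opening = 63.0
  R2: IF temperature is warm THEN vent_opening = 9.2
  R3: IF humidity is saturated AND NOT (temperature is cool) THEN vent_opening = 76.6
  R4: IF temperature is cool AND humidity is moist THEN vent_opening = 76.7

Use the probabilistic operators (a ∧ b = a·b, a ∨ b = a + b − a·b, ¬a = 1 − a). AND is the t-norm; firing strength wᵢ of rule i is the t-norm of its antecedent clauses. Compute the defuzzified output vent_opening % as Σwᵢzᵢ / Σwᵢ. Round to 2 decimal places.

32.42

R1 (z=63.0): cool=0.43, dry=0.39; AND[a·b] → w = 0.1677
R2 (z=9.2): warm=0.84 → w = 0.8400
R3 (z=76.6): saturated=0.14, ¬cool=1−0.43=0.57; AND[a·b] → w = 0.0798
R4 (z=76.7): cool=0.43, moist=0.57; AND[a·b] → w = 0.2451
Weighted average = (0.1677·63.0 + 0.8400·9.2 + 0.0798·76.6 + 0.2451·76.7) / (0.1677 + 0.8400 + 0.0798 + 0.2451)
  = 43.2049 / 1.3326 = 32.42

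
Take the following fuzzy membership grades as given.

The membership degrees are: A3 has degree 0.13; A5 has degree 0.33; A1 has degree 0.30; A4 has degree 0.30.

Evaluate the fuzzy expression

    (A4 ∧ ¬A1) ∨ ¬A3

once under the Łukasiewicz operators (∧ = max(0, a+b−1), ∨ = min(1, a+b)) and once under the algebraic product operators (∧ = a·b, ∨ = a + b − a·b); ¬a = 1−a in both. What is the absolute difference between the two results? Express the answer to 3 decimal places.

Under Łukasiewicz:
  ¬A1 = 1 − 0.30 = 0.70
  A4 ∧ ¬A1 = max(0, a+b−1) on (0.30, 0.70) = 0.00
  ¬A3 = 1 − 0.13 = 0.87
  (A4 ∧ ¬A1) ∨ ¬A3 = min(1, a+b) on (0.00, 0.87) = 0.87
  → value = 0.8700
Under algebraic product:
  ¬A1 = 1 − 0.3000 = 0.7000
  A4 ∧ ¬A1 = a·b on (0.3000, 0.7000) = 0.2100
  ¬A3 = 1 − 0.1300 = 0.8700
  (A4 ∧ ¬A1) ∨ ¬A3 = a + b − a·b on (0.2100, 0.8700) = 0.8973
  → value = 0.8973
|0.8700 − 0.8973| = 0.027

0.027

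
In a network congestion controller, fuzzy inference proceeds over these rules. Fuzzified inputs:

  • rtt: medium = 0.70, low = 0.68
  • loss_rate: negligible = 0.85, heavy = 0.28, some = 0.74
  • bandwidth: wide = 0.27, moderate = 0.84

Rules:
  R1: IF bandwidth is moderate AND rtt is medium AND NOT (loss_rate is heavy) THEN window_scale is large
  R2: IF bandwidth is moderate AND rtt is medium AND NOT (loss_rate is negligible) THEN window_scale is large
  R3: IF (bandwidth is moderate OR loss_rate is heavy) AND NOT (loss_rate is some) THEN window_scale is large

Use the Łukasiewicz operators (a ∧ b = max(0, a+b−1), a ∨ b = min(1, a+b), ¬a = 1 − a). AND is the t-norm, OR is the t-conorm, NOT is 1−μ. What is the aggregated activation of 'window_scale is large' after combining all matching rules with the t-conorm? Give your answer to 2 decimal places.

R1: moderate=0.84, medium=0.70, ¬heavy=1−0.28=0.72; AND[max(0, a+b−1)] → w = 0.26
R2: moderate=0.84, medium=0.70, ¬negligible=1−0.85=0.15; AND[max(0, a+b−1)] → w = 0.00
R3: (moderate=0.84 OR heavy=0.28) = 1.00; AND[max(0, a+b−1)] with ¬some=1−0.74=0.26 → w = 0.26
Rules with consequent 'large': {R1, R2, R3} → strengths 0.26, 0.00, 0.26
Aggregate via t-conorm [min(1, a+b)]: 0.52

0.52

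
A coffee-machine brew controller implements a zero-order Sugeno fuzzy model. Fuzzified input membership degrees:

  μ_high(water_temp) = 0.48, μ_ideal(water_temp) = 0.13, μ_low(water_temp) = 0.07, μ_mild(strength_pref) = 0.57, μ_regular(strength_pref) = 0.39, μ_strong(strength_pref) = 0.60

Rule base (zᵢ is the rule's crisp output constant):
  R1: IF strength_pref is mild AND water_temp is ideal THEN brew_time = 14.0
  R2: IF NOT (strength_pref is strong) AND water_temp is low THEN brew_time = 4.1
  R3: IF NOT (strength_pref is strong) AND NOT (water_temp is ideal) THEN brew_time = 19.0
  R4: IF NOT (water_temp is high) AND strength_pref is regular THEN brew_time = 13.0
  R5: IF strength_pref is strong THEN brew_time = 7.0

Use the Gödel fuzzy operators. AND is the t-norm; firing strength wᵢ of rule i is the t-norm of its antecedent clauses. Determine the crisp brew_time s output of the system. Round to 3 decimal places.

11.935

R1 (z=14.0): mild=0.57, ideal=0.13; AND[min(a, b)] → w = 0.13
R2 (z=4.1): ¬strong=1−0.60=0.40, low=0.07; AND[min(a, b)] → w = 0.07
R3 (z=19.0): ¬strong=1−0.60=0.40, ¬ideal=1−0.13=0.87; AND[min(a, b)] → w = 0.40
R4 (z=13.0): ¬high=1−0.48=0.52, regular=0.39; AND[min(a, b)] → w = 0.39
R5 (z=7.0): strong=0.60 → w = 0.60
Weighted average = (0.13·14.0 + 0.07·4.1 + 0.40·19.0 + 0.39·13.0 + 0.60·7.0) / (0.13 + 0.07 + 0.40 + 0.39 + 0.60)
  = 18.9770 / 1.5900 = 11.935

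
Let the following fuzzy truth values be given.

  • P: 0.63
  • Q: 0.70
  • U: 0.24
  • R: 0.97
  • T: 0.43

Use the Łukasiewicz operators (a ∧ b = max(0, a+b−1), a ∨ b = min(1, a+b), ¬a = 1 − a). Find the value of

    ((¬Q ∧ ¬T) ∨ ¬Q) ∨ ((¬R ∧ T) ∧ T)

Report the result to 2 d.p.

0.30

¬Q = 1 − 0.70 = 0.30
¬T = 1 − 0.43 = 0.57
¬Q ∧ ¬T = max(0, a+b−1) on (0.30, 0.57) = 0.00
¬Q = 1 − 0.70 = 0.30
(¬Q ∧ ¬T) ∨ ¬Q = min(1, a+b) on (0.00, 0.30) = 0.30
¬R = 1 − 0.97 = 0.03
¬R ∧ T = max(0, a+b−1) on (0.03, 0.43) = 0.00
(¬R ∧ T) ∧ T = max(0, a+b−1) on (0.00, 0.43) = 0.00
((¬Q ∧ ¬T) ∨ ¬Q) ∨ ((¬R ∧ T) ∧ T) = min(1, a+b) on (0.30, 0.00) = 0.30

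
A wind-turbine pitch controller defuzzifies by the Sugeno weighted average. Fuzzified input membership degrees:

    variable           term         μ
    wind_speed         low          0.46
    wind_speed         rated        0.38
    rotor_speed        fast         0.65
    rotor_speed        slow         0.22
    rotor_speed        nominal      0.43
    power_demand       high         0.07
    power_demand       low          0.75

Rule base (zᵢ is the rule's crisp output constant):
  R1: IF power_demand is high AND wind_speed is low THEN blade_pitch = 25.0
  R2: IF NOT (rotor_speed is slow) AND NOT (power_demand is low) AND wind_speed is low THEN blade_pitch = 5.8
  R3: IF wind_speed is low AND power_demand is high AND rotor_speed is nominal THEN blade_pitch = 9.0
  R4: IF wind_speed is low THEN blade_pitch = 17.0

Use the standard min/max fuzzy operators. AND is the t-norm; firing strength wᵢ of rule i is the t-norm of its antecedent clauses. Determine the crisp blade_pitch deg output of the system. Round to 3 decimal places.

13.706

R1 (z=25.0): high=0.07, low=0.46; AND[min(a, b)] → w = 0.07
R2 (z=5.8): ¬slow=1−0.22=0.78, ¬low=1−0.75=0.25, low=0.46; AND[min(a, b)] → w = 0.25
R3 (z=9.0): low=0.46, high=0.07, nominal=0.43; AND[min(a, b)] → w = 0.07
R4 (z=17.0): low=0.46 → w = 0.46
Weighted average = (0.07·25.0 + 0.25·5.8 + 0.07·9.0 + 0.46·17.0) / (0.07 + 0.25 + 0.07 + 0.46)
  = 11.6500 / 0.8500 = 13.706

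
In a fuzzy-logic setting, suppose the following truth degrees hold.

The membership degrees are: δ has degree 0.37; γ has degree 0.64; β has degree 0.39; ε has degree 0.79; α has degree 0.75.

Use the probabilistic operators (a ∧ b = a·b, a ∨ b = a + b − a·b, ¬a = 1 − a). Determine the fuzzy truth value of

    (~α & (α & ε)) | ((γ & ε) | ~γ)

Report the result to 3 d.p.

~α = 1 − 0.7500 = 0.2500
α & ε = a·b on (0.7500, 0.7900) = 0.5925
~α & (α & ε) = a·b on (0.2500, 0.5925) = 0.1481
γ & ε = a·b on (0.6400, 0.7900) = 0.5056
~γ = 1 − 0.6400 = 0.3600
(γ & ε) | ~γ = a + b − a·b on (0.5056, 0.3600) = 0.6836
(~α & (α & ε)) | ((γ & ε) | ~γ) = a + b − a·b on (0.1481, 0.6836) = 0.7305

0.730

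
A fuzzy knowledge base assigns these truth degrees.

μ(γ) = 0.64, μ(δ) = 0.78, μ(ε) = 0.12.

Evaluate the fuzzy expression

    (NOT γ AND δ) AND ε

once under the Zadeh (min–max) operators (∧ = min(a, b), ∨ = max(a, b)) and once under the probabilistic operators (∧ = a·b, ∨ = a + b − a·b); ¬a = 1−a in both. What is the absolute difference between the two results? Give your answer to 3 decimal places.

0.086

Under Zadeh (min–max):
  NOT γ = 1 − 0.64 = 0.36
  NOT γ AND δ = min(a, b) on (0.36, 0.78) = 0.36
  (NOT γ AND δ) AND ε = min(a, b) on (0.36, 0.12) = 0.12
  → value = 0.1200
Under probabilistic:
  NOT γ = 1 − 0.6400 = 0.3600
  NOT γ AND δ = a·b on (0.3600, 0.7800) = 0.2808
  (NOT γ AND δ) AND ε = a·b on (0.2808, 0.1200) = 0.0337
  → value = 0.0337
|0.1200 − 0.0337| = 0.086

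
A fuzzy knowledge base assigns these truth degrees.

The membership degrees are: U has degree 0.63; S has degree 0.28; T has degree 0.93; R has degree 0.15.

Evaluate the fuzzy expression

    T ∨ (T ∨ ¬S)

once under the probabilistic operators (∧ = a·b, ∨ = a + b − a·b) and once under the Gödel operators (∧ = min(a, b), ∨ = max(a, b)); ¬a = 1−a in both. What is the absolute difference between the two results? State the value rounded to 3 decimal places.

Under probabilistic:
  ¬S = 1 − 0.2800 = 0.7200
  T ∨ ¬S = a + b − a·b on (0.9300, 0.7200) = 0.9804
  T ∨ (T ∨ ¬S) = a + b − a·b on (0.9300, 0.9804) = 0.9986
  → value = 0.9986
Under Gödel:
  ¬S = 1 − 0.28 = 0.72
  T ∨ ¬S = max(a, b) on (0.93, 0.72) = 0.93
  T ∨ (T ∨ ¬S) = max(a, b) on (0.93, 0.93) = 0.93
  → value = 0.9300
|0.9986 − 0.9300| = 0.069

0.069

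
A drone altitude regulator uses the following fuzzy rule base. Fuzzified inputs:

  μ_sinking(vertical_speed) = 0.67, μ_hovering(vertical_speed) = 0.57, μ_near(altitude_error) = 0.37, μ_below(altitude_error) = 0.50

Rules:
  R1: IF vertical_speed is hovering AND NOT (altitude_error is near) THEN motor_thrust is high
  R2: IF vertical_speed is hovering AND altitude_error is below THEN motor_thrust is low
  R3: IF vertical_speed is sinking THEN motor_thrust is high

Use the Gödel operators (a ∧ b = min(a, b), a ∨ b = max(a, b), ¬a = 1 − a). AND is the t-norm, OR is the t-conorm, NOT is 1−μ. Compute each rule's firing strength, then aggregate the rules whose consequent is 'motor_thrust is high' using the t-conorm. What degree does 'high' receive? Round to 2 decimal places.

0.67

R1: hovering=0.57, ¬near=1−0.37=0.63; AND[min(a, b)] → w = 0.57
R2: hovering=0.57, below=0.50; AND[min(a, b)] → w = 0.50
R3: sinking=0.67 → w = 0.67
Rules with consequent 'high': {R1, R3} → strengths 0.57, 0.67
Aggregate via t-conorm [max(a, b)]: 0.67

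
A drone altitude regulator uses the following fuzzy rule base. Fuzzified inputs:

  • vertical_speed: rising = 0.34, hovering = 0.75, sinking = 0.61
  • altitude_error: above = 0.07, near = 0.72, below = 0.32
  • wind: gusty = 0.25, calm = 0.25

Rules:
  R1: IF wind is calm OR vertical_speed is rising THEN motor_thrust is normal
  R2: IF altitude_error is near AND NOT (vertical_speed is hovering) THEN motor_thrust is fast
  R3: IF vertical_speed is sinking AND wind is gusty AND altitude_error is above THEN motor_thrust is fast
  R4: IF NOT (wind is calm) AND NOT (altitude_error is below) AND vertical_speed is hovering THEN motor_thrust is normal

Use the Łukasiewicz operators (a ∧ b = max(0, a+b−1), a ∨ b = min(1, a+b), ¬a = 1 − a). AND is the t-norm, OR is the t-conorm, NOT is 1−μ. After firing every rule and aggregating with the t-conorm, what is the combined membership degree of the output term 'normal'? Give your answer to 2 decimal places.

R1: calm=0.25, rising=0.34; OR[min(1, a+b)] → w = 0.59
R2: near=0.72, ¬hovering=1−0.75=0.25; AND[max(0, a+b−1)] → w = 0.00
R3: sinking=0.61, gusty=0.25, above=0.07; AND[max(0, a+b−1)] → w = 0.00
R4: ¬calm=1−0.25=0.75, ¬below=1−0.32=0.68, hovering=0.75; AND[max(0, a+b−1)] → w = 0.18
Rules with consequent 'normal': {R1, R4} → strengths 0.59, 0.18
Aggregate via t-conorm [min(1, a+b)]: 0.77

0.77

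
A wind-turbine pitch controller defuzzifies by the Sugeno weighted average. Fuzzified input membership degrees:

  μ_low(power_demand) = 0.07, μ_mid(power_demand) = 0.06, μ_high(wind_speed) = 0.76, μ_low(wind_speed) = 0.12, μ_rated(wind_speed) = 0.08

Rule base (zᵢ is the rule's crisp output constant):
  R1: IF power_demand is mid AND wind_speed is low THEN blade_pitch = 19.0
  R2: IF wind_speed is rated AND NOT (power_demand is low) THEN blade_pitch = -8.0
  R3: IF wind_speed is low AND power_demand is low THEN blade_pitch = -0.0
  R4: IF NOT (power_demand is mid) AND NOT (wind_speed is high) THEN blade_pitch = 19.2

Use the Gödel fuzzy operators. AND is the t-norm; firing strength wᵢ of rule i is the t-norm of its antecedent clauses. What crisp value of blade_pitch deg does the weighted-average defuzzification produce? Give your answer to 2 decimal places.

R1 (z=19.0): mid=0.06, low=0.12; AND[min(a, b)] → w = 0.06
R2 (z=-8.0): rated=0.08, ¬low=1−0.07=0.93; AND[min(a, b)] → w = 0.08
R3 (z=-0.0): low=0.12, low=0.07; AND[min(a, b)] → w = 0.07
R4 (z=19.2): ¬mid=1−0.06=0.94, ¬high=1−0.76=0.24; AND[min(a, b)] → w = 0.24
Weighted average = (0.06·19.0 + 0.08·-8.0 + 0.07·-0.0 + 0.24·19.2) / (0.06 + 0.08 + 0.07 + 0.24)
  = 5.1080 / 0.4500 = 11.35

11.35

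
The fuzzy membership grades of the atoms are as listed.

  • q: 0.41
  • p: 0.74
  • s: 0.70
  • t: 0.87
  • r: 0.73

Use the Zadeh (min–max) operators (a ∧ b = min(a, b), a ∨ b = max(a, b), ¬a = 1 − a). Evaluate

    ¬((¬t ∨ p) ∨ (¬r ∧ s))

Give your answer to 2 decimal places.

0.26

¬t = 1 − 0.87 = 0.13
¬t ∨ p = max(a, b) on (0.13, 0.74) = 0.74
¬r = 1 − 0.73 = 0.27
¬r ∧ s = min(a, b) on (0.27, 0.70) = 0.27
(¬t ∨ p) ∨ (¬r ∧ s) = max(a, b) on (0.74, 0.27) = 0.74
¬((¬t ∨ p) ∨ (¬r ∧ s)) = 1 − 0.74 = 0.26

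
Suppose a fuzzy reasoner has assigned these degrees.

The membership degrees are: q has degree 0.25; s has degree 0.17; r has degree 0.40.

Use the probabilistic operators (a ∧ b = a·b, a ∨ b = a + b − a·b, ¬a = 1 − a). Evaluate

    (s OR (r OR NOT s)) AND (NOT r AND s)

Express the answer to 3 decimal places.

NOT s = 1 − 0.1700 = 0.8300
r OR NOT s = a + b − a·b on (0.4000, 0.8300) = 0.8980
s OR (r OR NOT s) = a + b − a·b on (0.1700, 0.8980) = 0.9153
NOT r = 1 − 0.4000 = 0.6000
NOT r AND s = a·b on (0.6000, 0.1700) = 0.1020
(s OR (r OR NOT s)) AND (NOT r AND s) = a·b on (0.9153, 0.1020) = 0.0934

0.093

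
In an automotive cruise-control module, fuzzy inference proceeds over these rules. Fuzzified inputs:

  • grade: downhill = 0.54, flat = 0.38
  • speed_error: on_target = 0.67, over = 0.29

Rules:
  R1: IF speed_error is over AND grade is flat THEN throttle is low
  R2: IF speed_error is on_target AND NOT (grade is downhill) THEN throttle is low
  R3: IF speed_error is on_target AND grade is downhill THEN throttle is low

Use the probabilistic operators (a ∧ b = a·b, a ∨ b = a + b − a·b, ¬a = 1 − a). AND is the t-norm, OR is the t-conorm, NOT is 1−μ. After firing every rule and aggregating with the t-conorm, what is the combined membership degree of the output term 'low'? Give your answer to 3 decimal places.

0.607

R1: over=0.29, flat=0.38; AND[a·b] → w = 0.1102
R2: on_target=0.67, ¬downhill=1−0.54=0.46; AND[a·b] → w = 0.3082
R3: on_target=0.67, downhill=0.54; AND[a·b] → w = 0.3618
Rules with consequent 'low': {R1, R2, R3} → strengths 0.1102, 0.3082, 0.3618
Aggregate via t-conorm [a + b − a·b]: 0.6071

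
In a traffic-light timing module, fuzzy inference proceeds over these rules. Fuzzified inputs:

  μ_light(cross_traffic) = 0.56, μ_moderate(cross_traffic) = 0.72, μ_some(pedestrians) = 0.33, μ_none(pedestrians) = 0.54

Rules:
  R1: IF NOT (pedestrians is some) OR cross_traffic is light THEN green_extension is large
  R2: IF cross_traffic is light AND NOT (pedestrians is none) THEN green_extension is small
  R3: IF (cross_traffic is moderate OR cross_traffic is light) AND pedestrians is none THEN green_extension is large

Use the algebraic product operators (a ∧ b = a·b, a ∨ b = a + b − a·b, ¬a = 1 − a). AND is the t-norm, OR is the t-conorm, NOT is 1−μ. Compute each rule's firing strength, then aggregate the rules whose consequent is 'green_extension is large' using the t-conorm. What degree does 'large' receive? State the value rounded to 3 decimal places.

0.924

R1: ¬some=1−0.33=0.67, light=0.56; OR[a + b − a·b] → w = 0.8548
R2: light=0.56, ¬none=1−0.54=0.46; AND[a·b] → w = 0.2576
R3: (moderate=0.72 OR light=0.56) = 0.8768; AND[a·b] with none=0.54 → w = 0.4735
Rules with consequent 'large': {R1, R3} → strengths 0.8548, 0.4735
Aggregate via t-conorm [a + b − a·b]: 0.9235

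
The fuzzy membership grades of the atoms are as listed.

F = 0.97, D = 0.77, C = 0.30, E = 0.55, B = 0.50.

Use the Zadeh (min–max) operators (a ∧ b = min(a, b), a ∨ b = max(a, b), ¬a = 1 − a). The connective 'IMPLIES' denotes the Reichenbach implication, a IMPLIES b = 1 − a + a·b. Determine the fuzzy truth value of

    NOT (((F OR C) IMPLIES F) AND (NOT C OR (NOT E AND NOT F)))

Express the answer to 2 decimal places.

F OR C = max(a, b) on (0.97, 0.30) = 0.97
(F OR C) IMPLIES F  [Reichenbach: 1 − a + a·b] with a=0.97, b=0.97 → 0.97
NOT C = 1 − 0.30 = 0.70
NOT E = 1 − 0.55 = 0.45
NOT F = 1 − 0.97 = 0.03
NOT E AND NOT F = min(a, b) on (0.45, 0.03) = 0.03
NOT C OR (NOT E AND NOT F) = max(a, b) on (0.70, 0.03) = 0.70
((F OR C) IMPLIES F) AND (NOT C OR (NOT E AND NOT F)) = min(a, b) on (0.97, 0.70) = 0.70
NOT (((F OR C) IMPLIES F) AND (NOT C OR (NOT E AND NOT F))) = 1 − 0.70 = 0.30

0.30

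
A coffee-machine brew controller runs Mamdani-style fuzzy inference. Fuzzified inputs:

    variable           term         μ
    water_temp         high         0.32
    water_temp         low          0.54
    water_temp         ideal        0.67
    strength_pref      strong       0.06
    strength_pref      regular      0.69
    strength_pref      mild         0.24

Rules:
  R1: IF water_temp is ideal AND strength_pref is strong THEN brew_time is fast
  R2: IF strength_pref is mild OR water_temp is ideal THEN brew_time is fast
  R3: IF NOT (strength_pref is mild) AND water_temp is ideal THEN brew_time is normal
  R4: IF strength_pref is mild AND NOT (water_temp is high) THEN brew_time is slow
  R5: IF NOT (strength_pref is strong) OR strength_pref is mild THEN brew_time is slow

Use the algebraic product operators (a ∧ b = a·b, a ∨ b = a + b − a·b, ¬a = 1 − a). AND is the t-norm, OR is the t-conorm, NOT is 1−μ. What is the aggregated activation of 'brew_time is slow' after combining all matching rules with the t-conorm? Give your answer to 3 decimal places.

0.962

R1: ideal=0.67, strong=0.06; AND[a·b] → w = 0.0402
R2: mild=0.24, ideal=0.67; OR[a + b − a·b] → w = 0.7492
R3: ¬mild=1−0.24=0.76, ideal=0.67; AND[a·b] → w = 0.5092
R4: mild=0.24, ¬high=1−0.32=0.68; AND[a·b] → w = 0.1632
R5: ¬strong=1−0.06=0.94, mild=0.24; OR[a + b − a·b] → w = 0.9544
Rules with consequent 'slow': {R4, R5} → strengths 0.1632, 0.9544
Aggregate via t-conorm [a + b − a·b]: 0.9618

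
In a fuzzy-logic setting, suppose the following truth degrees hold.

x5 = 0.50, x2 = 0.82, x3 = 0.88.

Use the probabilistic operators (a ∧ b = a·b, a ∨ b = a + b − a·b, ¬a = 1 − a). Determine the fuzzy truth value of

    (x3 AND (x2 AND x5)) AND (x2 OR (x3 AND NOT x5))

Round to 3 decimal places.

0.324

x2 AND x5 = a·b on (0.8200, 0.5000) = 0.4100
x3 AND (x2 AND x5) = a·b on (0.8800, 0.4100) = 0.3608
NOT x5 = 1 − 0.5000 = 0.5000
x3 AND NOT x5 = a·b on (0.8800, 0.5000) = 0.4400
x2 OR (x3 AND NOT x5) = a + b − a·b on (0.8200, 0.4400) = 0.8992
(x3 AND (x2 AND x5)) AND (x2 OR (x3 AND NOT x5)) = a·b on (0.3608, 0.8992) = 0.3244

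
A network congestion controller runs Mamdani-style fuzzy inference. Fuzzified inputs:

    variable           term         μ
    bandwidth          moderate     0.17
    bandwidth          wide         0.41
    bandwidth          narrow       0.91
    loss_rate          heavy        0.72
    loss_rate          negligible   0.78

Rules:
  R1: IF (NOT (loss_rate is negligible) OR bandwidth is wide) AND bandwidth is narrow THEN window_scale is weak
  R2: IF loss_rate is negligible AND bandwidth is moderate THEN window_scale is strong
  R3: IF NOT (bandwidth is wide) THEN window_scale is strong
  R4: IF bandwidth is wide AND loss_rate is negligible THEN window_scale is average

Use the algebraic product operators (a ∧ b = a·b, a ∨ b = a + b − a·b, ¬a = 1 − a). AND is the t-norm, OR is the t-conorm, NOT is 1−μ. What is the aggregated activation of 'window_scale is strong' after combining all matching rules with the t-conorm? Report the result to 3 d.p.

0.644

R1: (¬negligible=1−0.78=0.22 OR wide=0.41) = 0.5398; AND[a·b] with narrow=0.91 → w = 0.4912
R2: negligible=0.78, moderate=0.17; AND[a·b] → w = 0.1326
R3: ¬wide=1−0.41=0.59 → w = 0.5900
R4: wide=0.41, negligible=0.78; AND[a·b] → w = 0.3198
Rules with consequent 'strong': {R2, R3} → strengths 0.1326, 0.5900
Aggregate via t-conorm [a + b − a·b]: 0.6444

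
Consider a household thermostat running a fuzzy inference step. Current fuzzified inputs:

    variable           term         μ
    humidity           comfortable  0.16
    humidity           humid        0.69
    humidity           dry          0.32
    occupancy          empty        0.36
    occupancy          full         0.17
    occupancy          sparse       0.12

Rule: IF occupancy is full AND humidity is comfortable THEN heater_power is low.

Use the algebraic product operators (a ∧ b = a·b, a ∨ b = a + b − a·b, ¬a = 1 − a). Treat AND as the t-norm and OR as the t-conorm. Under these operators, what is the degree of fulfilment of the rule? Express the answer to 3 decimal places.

0.027

firing strength: full=0.17, comfortable=0.16; AND[a·b] → w = 0.0272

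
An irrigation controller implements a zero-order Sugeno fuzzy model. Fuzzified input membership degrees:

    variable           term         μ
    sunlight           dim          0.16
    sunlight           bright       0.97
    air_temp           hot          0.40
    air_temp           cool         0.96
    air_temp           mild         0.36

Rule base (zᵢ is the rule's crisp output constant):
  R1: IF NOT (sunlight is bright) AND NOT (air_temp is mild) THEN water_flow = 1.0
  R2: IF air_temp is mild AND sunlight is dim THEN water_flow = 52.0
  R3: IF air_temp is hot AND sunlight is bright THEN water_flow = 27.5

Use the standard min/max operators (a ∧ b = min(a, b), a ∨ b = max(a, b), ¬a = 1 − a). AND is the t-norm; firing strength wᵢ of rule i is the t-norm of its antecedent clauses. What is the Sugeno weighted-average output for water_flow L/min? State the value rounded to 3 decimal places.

R1 (z=1.0): ¬bright=1−0.97=0.03, ¬mild=1−0.36=0.64; AND[min(a, b)] → w = 0.03
R2 (z=52.0): mild=0.36, dim=0.16; AND[min(a, b)] → w = 0.16
R3 (z=27.5): hot=0.40, bright=0.97; AND[min(a, b)] → w = 0.40
Weighted average = (0.03·1.0 + 0.16·52.0 + 0.40·27.5) / (0.03 + 0.16 + 0.40)
  = 19.3500 / 0.5900 = 32.797

32.797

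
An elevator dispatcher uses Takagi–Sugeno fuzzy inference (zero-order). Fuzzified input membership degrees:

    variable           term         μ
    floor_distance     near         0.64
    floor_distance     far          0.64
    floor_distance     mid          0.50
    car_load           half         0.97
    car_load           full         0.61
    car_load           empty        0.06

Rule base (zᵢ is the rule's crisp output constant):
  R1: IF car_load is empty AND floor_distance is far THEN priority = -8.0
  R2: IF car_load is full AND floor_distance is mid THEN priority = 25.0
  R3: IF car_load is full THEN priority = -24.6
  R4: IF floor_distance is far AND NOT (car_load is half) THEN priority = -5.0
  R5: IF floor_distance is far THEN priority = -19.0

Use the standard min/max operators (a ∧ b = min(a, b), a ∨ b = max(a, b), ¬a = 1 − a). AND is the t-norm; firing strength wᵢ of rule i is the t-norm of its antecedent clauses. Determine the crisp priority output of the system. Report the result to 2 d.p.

R1 (z=-8.0): empty=0.06, far=0.64; AND[min(a, b)] → w = 0.06
R2 (z=25.0): full=0.61, mid=0.50; AND[min(a, b)] → w = 0.50
R3 (z=-24.6): full=0.61 → w = 0.61
R4 (z=-5.0): far=0.64, ¬half=1−0.97=0.03; AND[min(a, b)] → w = 0.03
R5 (z=-19.0): far=0.64 → w = 0.64
Weighted average = (0.06·-8.0 + 0.50·25.0 + 0.61·-24.6 + 0.03·-5.0 + 0.64·-19.0) / (0.06 + 0.50 + 0.61 + 0.03 + 0.64)
  = -15.2960 / 1.8400 = -8.31

-8.31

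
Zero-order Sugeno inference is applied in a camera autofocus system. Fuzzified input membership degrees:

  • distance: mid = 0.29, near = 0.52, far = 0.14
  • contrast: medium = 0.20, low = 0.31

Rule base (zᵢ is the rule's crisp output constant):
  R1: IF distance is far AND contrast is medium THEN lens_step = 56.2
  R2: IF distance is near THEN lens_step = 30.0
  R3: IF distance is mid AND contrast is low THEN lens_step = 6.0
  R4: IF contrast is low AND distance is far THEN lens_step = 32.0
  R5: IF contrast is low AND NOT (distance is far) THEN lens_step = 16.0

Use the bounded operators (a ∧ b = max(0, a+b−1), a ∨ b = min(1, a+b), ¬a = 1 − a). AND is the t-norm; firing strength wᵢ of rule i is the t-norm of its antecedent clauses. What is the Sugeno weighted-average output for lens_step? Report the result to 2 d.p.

26.55

R1 (z=56.2): far=0.14, medium=0.20; AND[max(0, a+b−1)] → w = 0.00
R2 (z=30.0): near=0.52 → w = 0.52
R3 (z=6.0): mid=0.29, low=0.31; AND[max(0, a+b−1)] → w = 0.00
R4 (z=32.0): low=0.31, far=0.14; AND[max(0, a+b−1)] → w = 0.00
R5 (z=16.0): low=0.31, ¬far=1−0.14=0.86; AND[max(0, a+b−1)] → w = 0.17
Weighted average = (0.00·56.2 + 0.52·30.0 + 0.00·6.0 + 0.00·32.0 + 0.17·16.0) / (0.00 + 0.52 + 0.00 + 0.00 + 0.17)
  = 18.3200 / 0.6900 = 26.55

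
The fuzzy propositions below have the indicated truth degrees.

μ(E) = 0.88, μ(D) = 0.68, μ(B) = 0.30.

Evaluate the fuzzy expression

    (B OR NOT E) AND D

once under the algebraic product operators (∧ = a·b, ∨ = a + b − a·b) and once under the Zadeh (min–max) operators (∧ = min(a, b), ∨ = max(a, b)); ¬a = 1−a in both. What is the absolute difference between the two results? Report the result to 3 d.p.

Under algebraic product:
  NOT E = 1 − 0.8800 = 0.1200
  B OR NOT E = a + b − a·b on (0.3000, 0.1200) = 0.3840
  (B OR NOT E) AND D = a·b on (0.3840, 0.6800) = 0.2611
  → value = 0.2611
Under Zadeh (min–max):
  NOT E = 1 − 0.88 = 0.12
  B OR NOT E = max(a, b) on (0.30, 0.12) = 0.30
  (B OR NOT E) AND D = min(a, b) on (0.30, 0.68) = 0.30
  → value = 0.3000
|0.2611 − 0.3000| = 0.039

0.039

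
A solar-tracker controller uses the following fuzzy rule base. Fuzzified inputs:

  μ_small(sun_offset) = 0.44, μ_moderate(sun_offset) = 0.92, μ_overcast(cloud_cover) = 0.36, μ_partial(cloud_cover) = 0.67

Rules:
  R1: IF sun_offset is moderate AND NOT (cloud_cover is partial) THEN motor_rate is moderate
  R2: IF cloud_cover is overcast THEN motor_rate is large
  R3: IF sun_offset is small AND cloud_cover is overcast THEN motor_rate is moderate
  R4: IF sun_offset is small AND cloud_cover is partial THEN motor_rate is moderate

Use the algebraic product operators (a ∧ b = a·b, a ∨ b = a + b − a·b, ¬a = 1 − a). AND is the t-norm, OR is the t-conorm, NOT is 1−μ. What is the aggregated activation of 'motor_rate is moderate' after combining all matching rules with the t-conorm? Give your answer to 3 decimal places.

0.587

R1: moderate=0.92, ¬partial=1−0.67=0.33; AND[a·b] → w = 0.3036
R2: overcast=0.36 → w = 0.3600
R3: small=0.44, overcast=0.36; AND[a·b] → w = 0.1584
R4: small=0.44, partial=0.67; AND[a·b] → w = 0.2948
Rules with consequent 'moderate': {R1, R3, R4} → strengths 0.3036, 0.1584, 0.2948
Aggregate via t-conorm [a + b − a·b]: 0.5867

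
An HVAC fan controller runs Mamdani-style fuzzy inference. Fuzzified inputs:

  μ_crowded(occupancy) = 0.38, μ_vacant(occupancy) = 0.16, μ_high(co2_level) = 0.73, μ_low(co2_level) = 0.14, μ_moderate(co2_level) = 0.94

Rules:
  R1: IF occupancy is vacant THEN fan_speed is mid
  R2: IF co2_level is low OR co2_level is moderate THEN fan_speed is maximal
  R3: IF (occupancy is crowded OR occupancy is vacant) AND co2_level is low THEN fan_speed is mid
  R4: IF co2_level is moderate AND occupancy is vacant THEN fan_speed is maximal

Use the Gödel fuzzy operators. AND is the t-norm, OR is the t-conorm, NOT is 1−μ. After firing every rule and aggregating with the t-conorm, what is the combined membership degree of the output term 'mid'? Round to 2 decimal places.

R1: vacant=0.16 → w = 0.16
R2: low=0.14, moderate=0.94; OR[max(a, b)] → w = 0.94
R3: (crowded=0.38 OR vacant=0.16) = 0.38; AND[min(a, b)] with low=0.14 → w = 0.14
R4: moderate=0.94, vacant=0.16; AND[min(a, b)] → w = 0.16
Rules with consequent 'mid': {R1, R3} → strengths 0.16, 0.14
Aggregate via t-conorm [max(a, b)]: 0.16

0.16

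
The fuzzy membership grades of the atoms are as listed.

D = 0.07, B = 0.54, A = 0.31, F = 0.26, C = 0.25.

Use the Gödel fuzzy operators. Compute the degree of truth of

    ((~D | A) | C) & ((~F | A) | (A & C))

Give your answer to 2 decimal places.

~D = 1 − 0.07 = 0.93
~D | A = max(a, b) on (0.93, 0.31) = 0.93
(~D | A) | C = max(a, b) on (0.93, 0.25) = 0.93
~F = 1 − 0.26 = 0.74
~F | A = max(a, b) on (0.74, 0.31) = 0.74
A & C = min(a, b) on (0.31, 0.25) = 0.25
(~F | A) | (A & C) = max(a, b) on (0.74, 0.25) = 0.74
((~D | A) | C) & ((~F | A) | (A & C)) = min(a, b) on (0.93, 0.74) = 0.74

0.74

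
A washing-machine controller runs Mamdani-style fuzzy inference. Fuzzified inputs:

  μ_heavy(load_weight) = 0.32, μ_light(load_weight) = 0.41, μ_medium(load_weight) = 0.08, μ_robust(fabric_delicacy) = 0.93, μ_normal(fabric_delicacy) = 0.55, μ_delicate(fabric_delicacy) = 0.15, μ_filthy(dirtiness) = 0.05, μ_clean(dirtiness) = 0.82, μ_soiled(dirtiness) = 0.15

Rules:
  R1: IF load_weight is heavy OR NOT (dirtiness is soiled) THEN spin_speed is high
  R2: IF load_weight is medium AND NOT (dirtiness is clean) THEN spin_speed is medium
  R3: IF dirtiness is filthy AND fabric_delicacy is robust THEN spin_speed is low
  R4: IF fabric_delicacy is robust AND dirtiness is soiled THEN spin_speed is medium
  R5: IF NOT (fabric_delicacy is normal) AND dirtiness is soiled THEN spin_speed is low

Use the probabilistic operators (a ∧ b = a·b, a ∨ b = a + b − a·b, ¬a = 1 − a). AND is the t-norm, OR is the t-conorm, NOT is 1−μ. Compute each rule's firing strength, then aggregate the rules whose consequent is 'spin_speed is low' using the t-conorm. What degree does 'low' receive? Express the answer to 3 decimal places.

R1: heavy=0.32, ¬soiled=1−0.15=0.85; OR[a + b − a·b] → w = 0.8980
R2: medium=0.08, ¬clean=1−0.82=0.18; AND[a·b] → w = 0.0144
R3: filthy=0.05, robust=0.93; AND[a·b] → w = 0.0465
R4: robust=0.93, soiled=0.15; AND[a·b] → w = 0.1395
R5: ¬normal=1−0.55=0.45, soiled=0.15; AND[a·b] → w = 0.0675
Rules with consequent 'low': {R3, R5} → strengths 0.0465, 0.0675
Aggregate via t-conorm [a + b − a·b]: 0.1109

0.111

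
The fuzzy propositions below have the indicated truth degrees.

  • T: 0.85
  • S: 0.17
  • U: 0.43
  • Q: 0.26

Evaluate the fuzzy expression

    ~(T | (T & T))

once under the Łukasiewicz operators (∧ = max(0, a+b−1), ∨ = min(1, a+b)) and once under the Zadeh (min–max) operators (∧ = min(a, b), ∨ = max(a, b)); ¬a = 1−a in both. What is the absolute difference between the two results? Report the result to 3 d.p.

Under Łukasiewicz:
  T & T = max(0, a+b−1) on (0.85, 0.85) = 0.70
  T | (T & T) = min(1, a+b) on (0.85, 0.70) = 1.00
  ~(T | (T & T)) = 1 − 1.00 = 0.00
  → value = 0.0000
Under Zadeh (min–max):
  T & T = min(a, b) on (0.85, 0.85) = 0.85
  T | (T & T) = max(a, b) on (0.85, 0.85) = 0.85
  ~(T | (T & T)) = 1 − 0.85 = 0.15
  → value = 0.1500
|0.0000 − 0.1500| = 0.150

0.150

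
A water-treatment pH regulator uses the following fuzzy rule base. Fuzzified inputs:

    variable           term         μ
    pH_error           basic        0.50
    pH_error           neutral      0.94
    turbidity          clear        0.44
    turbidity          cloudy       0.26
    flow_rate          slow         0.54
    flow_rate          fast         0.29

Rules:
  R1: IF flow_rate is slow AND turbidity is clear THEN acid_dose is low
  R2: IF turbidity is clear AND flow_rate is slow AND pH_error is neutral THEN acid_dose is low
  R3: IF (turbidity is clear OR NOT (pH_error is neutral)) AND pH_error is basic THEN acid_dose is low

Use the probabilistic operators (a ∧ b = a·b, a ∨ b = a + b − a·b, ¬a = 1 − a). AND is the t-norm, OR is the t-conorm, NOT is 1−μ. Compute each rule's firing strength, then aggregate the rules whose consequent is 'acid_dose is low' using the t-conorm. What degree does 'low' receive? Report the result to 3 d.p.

0.548

R1: slow=0.54, clear=0.44; AND[a·b] → w = 0.2376
R2: clear=0.44, slow=0.54, neutral=0.94; AND[a·b] → w = 0.2233
R3: (clear=0.44 OR ¬neutral=1−0.94=0.06) = 0.4736; AND[a·b] with basic=0.50 → w = 0.2368
Rules with consequent 'low': {R1, R2, R3} → strengths 0.2376, 0.2233, 0.2368
Aggregate via t-conorm [a + b − a·b]: 0.5481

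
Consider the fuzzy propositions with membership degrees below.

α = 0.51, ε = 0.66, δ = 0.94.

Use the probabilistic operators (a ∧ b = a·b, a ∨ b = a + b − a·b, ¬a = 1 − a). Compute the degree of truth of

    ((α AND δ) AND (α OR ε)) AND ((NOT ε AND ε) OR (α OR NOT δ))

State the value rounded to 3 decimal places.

α AND δ = a·b on (0.5100, 0.9400) = 0.4794
α OR ε = a + b − a·b on (0.5100, 0.6600) = 0.8334
(α AND δ) AND (α OR ε) = a·b on (0.4794, 0.8334) = 0.3995
NOT ε = 1 − 0.6600 = 0.3400
NOT ε AND ε = a·b on (0.3400, 0.6600) = 0.2244
NOT δ = 1 − 0.9400 = 0.0600
α OR NOT δ = a + b − a·b on (0.5100, 0.0600) = 0.5394
(NOT ε AND ε) OR (α OR NOT δ) = a + b − a·b on (0.2244, 0.5394) = 0.6428
((α AND δ) AND (α OR ε)) AND ((NOT ε AND ε) OR (α OR NOT δ)) = a·b on (0.3995, 0.6428) = 0.2568

0.257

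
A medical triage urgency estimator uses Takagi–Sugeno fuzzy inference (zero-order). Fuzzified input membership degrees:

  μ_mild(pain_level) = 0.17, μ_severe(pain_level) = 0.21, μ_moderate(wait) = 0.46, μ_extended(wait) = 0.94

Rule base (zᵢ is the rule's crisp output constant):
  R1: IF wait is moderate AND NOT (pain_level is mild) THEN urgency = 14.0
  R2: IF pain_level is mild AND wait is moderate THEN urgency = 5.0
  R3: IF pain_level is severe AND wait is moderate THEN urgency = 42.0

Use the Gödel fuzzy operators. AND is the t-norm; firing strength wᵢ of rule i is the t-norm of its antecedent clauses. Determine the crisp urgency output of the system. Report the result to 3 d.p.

19.179

R1 (z=14.0): moderate=0.46, ¬mild=1−0.17=0.83; AND[min(a, b)] → w = 0.46
R2 (z=5.0): mild=0.17, moderate=0.46; AND[min(a, b)] → w = 0.17
R3 (z=42.0): severe=0.21, moderate=0.46; AND[min(a, b)] → w = 0.21
Weighted average = (0.46·14.0 + 0.17·5.0 + 0.21·42.0) / (0.46 + 0.17 + 0.21)
  = 16.1100 / 0.8400 = 19.179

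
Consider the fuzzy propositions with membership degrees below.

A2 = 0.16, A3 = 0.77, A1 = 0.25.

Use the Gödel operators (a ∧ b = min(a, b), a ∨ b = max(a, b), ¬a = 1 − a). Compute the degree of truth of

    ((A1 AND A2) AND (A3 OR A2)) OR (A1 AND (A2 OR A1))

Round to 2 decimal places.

0.25

A1 AND A2 = min(a, b) on (0.25, 0.16) = 0.16
A3 OR A2 = max(a, b) on (0.77, 0.16) = 0.77
(A1 AND A2) AND (A3 OR A2) = min(a, b) on (0.16, 0.77) = 0.16
A2 OR A1 = max(a, b) on (0.16, 0.25) = 0.25
A1 AND (A2 OR A1) = min(a, b) on (0.25, 0.25) = 0.25
((A1 AND A2) AND (A3 OR A2)) OR (A1 AND (A2 OR A1)) = max(a, b) on (0.16, 0.25) = 0.25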